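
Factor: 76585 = 5^1*17^2*53^1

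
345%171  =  3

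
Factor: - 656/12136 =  - 2^1*37^ ( - 1 ) =- 2/37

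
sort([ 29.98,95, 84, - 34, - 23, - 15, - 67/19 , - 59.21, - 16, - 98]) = [-98, - 59.21,  -  34, - 23,-16, - 15,- 67/19, 29.98, 84, 95] 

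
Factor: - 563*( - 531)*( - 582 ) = - 2^1 * 3^3*59^1*97^1 * 563^1 = - 173990646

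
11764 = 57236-45472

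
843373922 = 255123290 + 588250632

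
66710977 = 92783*719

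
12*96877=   1162524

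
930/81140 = 93/8114 = 0.01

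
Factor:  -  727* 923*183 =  - 3^1*13^1*61^1*71^1*727^1 = - 122796843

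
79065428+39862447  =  118927875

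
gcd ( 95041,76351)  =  1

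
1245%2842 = 1245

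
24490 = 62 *395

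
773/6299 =773/6299 = 0.12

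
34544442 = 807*42806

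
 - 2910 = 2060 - 4970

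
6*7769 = 46614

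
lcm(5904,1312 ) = 11808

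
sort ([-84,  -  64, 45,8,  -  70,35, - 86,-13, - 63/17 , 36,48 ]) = [- 86, -84 , - 70,-64, - 13,  -  63/17,8,  35,36 , 45 , 48]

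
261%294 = 261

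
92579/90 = 92579/90 = 1028.66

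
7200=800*9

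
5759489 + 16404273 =22163762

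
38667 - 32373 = 6294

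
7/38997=1/5571  =  0.00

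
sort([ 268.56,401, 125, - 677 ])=[- 677,125,268.56, 401] 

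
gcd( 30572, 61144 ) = 30572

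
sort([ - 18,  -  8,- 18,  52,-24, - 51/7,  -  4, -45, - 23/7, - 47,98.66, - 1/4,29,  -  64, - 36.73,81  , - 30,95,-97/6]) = [ - 64, - 47, - 45, - 36.73,-30, - 24, - 18, - 18,- 97/6, - 8, -51/7, - 4,-23/7,-1/4 , 29,  52,81 , 95 , 98.66 ] 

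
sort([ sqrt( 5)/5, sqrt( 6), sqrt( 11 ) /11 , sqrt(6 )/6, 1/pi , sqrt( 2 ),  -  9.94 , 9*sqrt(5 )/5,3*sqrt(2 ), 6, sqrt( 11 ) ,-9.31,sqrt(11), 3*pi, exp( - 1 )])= [ - 9.94,-9.31,sqrt( 11)/11, 1/pi, exp( -1 ), sqrt( 6 )/6,  sqrt(5)/5, sqrt (2 ),sqrt( 6), sqrt( 11),sqrt (11),9 * sqrt( 5 ) /5, 3*sqrt ( 2 ), 6 , 3*pi ] 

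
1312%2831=1312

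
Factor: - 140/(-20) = 7 = 7^1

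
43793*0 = 0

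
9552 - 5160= 4392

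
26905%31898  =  26905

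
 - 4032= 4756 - 8788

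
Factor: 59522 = 2^1*29761^1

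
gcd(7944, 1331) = 1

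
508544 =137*3712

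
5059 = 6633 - 1574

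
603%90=63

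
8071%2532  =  475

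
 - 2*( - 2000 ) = 4000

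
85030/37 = 2298 + 4/37 = 2298.11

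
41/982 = 41/982 = 0.04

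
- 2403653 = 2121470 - 4525123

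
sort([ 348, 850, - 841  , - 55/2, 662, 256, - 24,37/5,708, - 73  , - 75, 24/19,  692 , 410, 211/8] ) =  [ - 841, - 75, - 73, - 55/2, - 24, 24/19,  37/5, 211/8,  256,348, 410, 662, 692,708, 850]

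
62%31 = 0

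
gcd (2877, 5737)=1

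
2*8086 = 16172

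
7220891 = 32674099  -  25453208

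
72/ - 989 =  - 1  +  917/989=- 0.07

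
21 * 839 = 17619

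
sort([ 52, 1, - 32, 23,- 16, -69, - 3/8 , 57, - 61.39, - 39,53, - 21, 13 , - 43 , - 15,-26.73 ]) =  [ - 69, - 61.39, - 43, - 39, - 32 , - 26.73,-21, - 16 , - 15, - 3/8 , 1,13 , 23, 52,53,  57 ]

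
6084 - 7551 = - 1467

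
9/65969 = 9/65969 = 0.00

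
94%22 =6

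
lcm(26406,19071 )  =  343278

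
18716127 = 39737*471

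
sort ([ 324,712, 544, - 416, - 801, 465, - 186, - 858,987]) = [ - 858,- 801 ,-416, - 186,324, 465,544, 712, 987 ]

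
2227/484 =4 + 291/484 = 4.60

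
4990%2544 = 2446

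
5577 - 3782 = 1795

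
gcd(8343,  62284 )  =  1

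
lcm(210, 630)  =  630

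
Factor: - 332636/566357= - 2^2*11^( - 1)*137^1*607^1*51487^( - 1 ) 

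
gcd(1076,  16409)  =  269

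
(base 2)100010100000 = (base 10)2208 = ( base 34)1UW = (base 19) 624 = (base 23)440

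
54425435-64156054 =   -  9730619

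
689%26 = 13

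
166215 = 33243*5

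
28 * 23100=646800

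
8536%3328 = 1880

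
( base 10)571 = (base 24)NJ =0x23b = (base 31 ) id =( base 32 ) hr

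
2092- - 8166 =10258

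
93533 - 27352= 66181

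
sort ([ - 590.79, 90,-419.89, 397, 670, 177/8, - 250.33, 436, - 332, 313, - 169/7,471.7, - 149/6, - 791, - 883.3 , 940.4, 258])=[ - 883.3, - 791, - 590.79, - 419.89, - 332, - 250.33,  -  149/6, - 169/7, 177/8, 90,258,313, 397, 436, 471.7,  670, 940.4]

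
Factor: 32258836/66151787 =2^2 * 13^( - 1)*19^( - 1)*107^( - 1)* 773^1*2503^( - 1 )*10433^1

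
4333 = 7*619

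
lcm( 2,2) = 2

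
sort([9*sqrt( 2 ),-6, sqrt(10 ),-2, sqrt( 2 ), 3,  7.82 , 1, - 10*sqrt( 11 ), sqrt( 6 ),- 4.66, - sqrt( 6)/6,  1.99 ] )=[ - 10*sqrt( 11 ), - 6, - 4.66, - 2, - sqrt( 6)/6,  1 , sqrt( 2) , 1.99,  sqrt( 6 ),3, sqrt( 10),7.82,9*sqrt( 2 ) ] 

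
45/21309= 15/7103 = 0.00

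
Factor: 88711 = 7^1*19^1*23^1*29^1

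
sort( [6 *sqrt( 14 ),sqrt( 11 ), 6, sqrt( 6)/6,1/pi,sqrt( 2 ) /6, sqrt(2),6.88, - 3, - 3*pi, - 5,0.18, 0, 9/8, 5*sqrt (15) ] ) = [ - 3*pi, - 5, - 3, 0,0.18, sqrt(2)/6,1/pi, sqrt(6 ) /6, 9/8,sqrt(2), sqrt(11), 6, 6.88, 5*sqrt( 15 ), 6*sqrt(14)] 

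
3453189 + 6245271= 9698460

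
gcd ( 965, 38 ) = 1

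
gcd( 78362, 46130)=2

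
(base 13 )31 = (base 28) 1C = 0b101000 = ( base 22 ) 1I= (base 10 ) 40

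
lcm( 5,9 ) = 45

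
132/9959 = 132/9959 = 0.01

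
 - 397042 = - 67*5926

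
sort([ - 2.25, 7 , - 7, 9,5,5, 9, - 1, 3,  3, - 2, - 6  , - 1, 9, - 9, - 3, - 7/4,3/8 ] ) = [ - 9, - 7,-6, - 3, - 2.25, - 2,-7/4, - 1, - 1 , 3/8,3 , 3,  5,5,7,9, 9,  9] 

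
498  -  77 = 421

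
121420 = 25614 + 95806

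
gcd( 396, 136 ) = 4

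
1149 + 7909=9058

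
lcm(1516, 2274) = 4548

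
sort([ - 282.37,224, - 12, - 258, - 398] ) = [  -  398, - 282.37,-258, - 12, 224 ]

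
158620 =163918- 5298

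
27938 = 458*61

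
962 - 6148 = -5186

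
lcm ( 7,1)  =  7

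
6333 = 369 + 5964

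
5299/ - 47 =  - 113 + 12/47= - 112.74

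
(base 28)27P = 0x6fd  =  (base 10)1789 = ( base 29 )23k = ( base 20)499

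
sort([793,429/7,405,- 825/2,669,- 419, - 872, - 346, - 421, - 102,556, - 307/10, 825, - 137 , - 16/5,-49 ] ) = [ - 872, - 421, - 419, - 825/2, - 346,-137, - 102,  -  49, - 307/10, - 16/5,429/7,405,556,669 , 793,825]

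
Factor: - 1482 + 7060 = 2^1*2789^1 = 5578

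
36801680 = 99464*370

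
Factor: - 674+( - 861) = -1535 = - 5^1*307^1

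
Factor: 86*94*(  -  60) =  - 485040 = - 2^4 * 3^1*5^1*43^1*47^1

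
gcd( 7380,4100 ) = 820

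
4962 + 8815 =13777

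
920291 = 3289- - 917002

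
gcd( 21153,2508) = 33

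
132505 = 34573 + 97932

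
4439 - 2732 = 1707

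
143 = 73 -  - 70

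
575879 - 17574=558305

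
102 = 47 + 55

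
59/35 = 59/35 = 1.69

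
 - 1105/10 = - 111  +  1/2 = - 110.50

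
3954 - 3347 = 607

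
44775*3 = 134325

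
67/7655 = 67/7655 = 0.01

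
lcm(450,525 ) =3150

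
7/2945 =7/2945 = 0.00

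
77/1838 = 77/1838 = 0.04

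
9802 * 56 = 548912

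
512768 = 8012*64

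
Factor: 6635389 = 17^1*19^1*20543^1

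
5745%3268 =2477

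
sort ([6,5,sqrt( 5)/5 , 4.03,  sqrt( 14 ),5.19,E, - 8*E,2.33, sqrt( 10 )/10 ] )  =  [  -  8 *E,sqrt( 10 )/10 , sqrt( 5) /5, 2.33,E, sqrt(14 ),4.03,5,  5.19,6] 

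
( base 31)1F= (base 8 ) 56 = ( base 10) 46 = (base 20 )26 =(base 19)28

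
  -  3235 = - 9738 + 6503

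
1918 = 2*959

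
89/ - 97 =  - 89/97 = -  0.92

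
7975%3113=1749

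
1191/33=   36 + 1/11=36.09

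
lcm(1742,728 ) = 48776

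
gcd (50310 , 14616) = 18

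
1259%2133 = 1259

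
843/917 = 843/917 = 0.92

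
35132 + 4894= 40026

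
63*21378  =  1346814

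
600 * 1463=877800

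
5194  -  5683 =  - 489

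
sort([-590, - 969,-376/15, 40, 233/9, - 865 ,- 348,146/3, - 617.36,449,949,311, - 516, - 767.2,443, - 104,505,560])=[ - 969, - 865, - 767.2, - 617.36,- 590,-516, - 348, - 104,-376/15,233/9,40,  146/3, 311, 443,  449,  505 , 560,949 ] 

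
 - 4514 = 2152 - 6666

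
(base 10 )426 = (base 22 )j8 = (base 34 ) ci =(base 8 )652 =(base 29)EK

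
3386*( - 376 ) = - 1273136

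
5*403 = 2015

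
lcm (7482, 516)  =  14964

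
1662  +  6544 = 8206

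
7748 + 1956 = 9704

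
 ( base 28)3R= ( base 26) 47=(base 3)11010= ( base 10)111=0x6F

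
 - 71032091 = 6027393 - 77059484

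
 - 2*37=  - 74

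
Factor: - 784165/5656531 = -5^1*53^(-1)*106727^(- 1)*156833^1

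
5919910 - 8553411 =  - 2633501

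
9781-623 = 9158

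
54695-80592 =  - 25897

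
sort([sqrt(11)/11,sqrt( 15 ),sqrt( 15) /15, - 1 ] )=[ - 1, sqrt( 15 ) /15,sqrt(11)/11,sqrt(15)]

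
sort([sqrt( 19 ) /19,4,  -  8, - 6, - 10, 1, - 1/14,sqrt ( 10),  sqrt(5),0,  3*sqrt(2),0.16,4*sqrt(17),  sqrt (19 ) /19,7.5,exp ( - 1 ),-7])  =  [ - 10, - 8,-7, - 6, - 1/14, 0, 0.16,sqrt( 19 )/19, sqrt(19 )/19,exp( - 1), 1, sqrt (5 ), sqrt ( 10),4,3*sqrt(2), 7.5,4 *sqrt ( 17 )]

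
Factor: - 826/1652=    - 2^( - 1) = - 1/2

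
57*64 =3648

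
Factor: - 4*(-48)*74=2^7*3^1 * 37^1= 14208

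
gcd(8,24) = 8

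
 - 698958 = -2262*309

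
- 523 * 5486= - 2869178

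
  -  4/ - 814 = 2/407 = 0.00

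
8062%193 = 149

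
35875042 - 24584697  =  11290345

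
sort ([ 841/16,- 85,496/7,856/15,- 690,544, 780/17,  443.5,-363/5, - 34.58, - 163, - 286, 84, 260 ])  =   [ - 690, - 286, - 163, - 85,  -  363/5,  -  34.58, 780/17,841/16, 856/15, 496/7, 84, 260, 443.5, 544 ] 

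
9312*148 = 1378176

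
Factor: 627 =3^1*11^1 * 19^1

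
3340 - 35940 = - 32600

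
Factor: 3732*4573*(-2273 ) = -38792009028  =  -2^2*3^1*17^1*269^1*311^1 * 2273^1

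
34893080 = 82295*424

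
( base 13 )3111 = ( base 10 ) 6774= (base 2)1101001110110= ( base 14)267C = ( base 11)50A9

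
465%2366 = 465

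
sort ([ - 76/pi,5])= [ - 76/pi, 5]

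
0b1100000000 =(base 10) 768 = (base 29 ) QE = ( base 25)15I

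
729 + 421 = 1150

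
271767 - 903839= - 632072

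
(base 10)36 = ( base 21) 1f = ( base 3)1100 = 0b100100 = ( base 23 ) 1d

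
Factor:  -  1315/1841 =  - 5^1 * 7^(- 1) =-  5/7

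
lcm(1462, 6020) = 102340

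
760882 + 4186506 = 4947388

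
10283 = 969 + 9314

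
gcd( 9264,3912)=24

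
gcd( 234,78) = 78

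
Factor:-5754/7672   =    -  2^( - 2)*3^1=-3/4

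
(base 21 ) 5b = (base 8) 164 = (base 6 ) 312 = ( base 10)116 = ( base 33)3H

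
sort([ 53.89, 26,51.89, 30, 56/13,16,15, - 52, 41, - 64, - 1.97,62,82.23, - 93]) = [-93,  -  64, - 52,-1.97, 56/13,15,16, 26, 30,41, 51.89,53.89,62, 82.23 ]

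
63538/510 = 124 + 149/255 = 124.58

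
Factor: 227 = 227^1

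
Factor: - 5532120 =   -  2^3*3^2*5^1*11^2*127^1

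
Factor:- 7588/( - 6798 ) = 3794/3399 = 2^1*3^( - 1)*7^1*11^(-1 )*103^(-1)* 271^1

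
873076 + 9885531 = 10758607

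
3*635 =1905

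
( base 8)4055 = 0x82D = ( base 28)2il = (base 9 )2775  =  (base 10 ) 2093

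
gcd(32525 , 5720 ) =5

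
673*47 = 31631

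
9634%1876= 254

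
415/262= 1 + 153/262 = 1.58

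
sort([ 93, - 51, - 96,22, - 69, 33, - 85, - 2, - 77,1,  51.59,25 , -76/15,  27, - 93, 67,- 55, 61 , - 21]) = [ - 96, - 93, -85, - 77, - 69, - 55, - 51 , - 21,-76/15,-2, 1, 22, 25 , 27,33, 51.59,  61,67,93]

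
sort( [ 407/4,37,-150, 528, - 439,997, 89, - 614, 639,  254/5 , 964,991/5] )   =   [  -  614 , - 439 , - 150, 37,254/5, 89, 407/4,991/5, 528,639 , 964, 997]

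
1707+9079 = 10786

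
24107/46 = 524 + 3/46= 524.07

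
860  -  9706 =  -8846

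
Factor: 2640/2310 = 8/7 = 2^3 * 7^( - 1 )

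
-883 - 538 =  - 1421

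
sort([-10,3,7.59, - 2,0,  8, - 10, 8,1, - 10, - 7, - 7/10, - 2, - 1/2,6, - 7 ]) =[  -  10, - 10, - 10 ,-7, - 7,- 2,-2, - 7/10, - 1/2 , 0 , 1 , 3,6,7.59, 8,8 ] 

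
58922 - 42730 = 16192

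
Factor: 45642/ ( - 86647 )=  - 2^1*3^1  *11^( - 1)*7607^1*  7877^( - 1) 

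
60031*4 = 240124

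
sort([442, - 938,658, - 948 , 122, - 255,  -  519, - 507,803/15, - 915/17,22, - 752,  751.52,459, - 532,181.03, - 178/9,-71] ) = [ - 948,-938, - 752, - 532, - 519,- 507, - 255 ,  -  71, - 915/17,  -  178/9, 22, 803/15,  122, 181.03, 442,459, 658,  751.52]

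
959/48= 19 + 47/48 = 19.98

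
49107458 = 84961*578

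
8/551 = 8/551= 0.01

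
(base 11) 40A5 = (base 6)41103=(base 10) 5439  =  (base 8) 12477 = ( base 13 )2625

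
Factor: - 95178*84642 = - 2^2*3^2*29^1*547^1*14107^1 = - 8056056276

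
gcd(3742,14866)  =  2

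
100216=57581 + 42635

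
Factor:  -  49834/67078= -11^ ( - 1 )*3049^ (-1 )*24917^1 = - 24917/33539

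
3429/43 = 79 + 32/43 = 79.74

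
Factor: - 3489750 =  - 2^1*3^3 * 5^3*11^1*47^1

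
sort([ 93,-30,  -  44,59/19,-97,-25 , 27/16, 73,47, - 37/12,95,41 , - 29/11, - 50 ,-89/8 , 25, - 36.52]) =[ - 97, - 50 , - 44, - 36.52, - 30, - 25, - 89/8,-37/12 , - 29/11,27/16 , 59/19,25,41,47,73,93, 95]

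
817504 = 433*1888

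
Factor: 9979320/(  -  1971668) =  - 2494830/492917 = - 2^1*3^1*5^1 * 13^1*19^( - 1 ) * 6397^1*25943^(-1)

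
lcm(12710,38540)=1194740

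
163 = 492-329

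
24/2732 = 6/683 = 0.01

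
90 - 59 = 31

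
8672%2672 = 656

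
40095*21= 841995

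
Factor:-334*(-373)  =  124582 = 2^1*167^1*373^1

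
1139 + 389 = 1528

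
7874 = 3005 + 4869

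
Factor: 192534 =2^1*3^1 * 32089^1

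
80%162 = 80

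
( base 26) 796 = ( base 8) 11554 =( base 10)4972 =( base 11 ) 3810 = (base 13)2356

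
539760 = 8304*65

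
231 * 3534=816354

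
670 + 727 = 1397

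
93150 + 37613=130763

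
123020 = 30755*4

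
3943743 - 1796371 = 2147372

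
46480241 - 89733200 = -43252959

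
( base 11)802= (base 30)12A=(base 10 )970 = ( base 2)1111001010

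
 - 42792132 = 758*( -56454 ) 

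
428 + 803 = 1231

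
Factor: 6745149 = 3^2*749461^1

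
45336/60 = 3778/5 = 755.60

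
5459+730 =6189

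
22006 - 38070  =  -16064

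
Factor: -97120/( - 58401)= 2^5*3^( - 4)*5^1*7^( - 1 ) * 103^( -1)*607^1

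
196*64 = 12544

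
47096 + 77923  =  125019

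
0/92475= 0 =0.00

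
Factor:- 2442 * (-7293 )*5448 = 2^4*3^3*11^2*13^1*17^1*37^1 * 227^1 = 97026188688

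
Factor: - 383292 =  -  2^2*3^4*7^1*13^2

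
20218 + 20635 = 40853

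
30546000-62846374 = -32300374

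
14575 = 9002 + 5573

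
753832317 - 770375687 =  -  16543370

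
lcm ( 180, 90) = 180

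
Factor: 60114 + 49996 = 2^1 * 5^1 * 7^1*11^2*13^1 =110110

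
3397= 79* 43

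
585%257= 71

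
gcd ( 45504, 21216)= 96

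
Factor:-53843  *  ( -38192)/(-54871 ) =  - 2^4*7^1*11^1 * 23^1*31^1 * 37^( - 1)*1483^( - 1)*2341^1 = - 2056371856/54871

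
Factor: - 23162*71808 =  - 2^8 * 3^1*11^1*17^1* 37^1  *313^1= - 1663216896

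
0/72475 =0 = 0.00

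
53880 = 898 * 60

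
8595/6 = 1432 + 1/2 = 1432.50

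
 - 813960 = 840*( - 969 )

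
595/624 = 595/624= 0.95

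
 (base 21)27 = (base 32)1H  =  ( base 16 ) 31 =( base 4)301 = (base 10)49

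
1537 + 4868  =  6405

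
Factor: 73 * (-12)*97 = -2^2 * 3^1 * 73^1 * 97^1 = -84972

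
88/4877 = 88/4877 = 0.02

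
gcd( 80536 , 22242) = 2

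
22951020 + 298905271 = 321856291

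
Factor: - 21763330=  - 2^1*5^1*59^1*36887^1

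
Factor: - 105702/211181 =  - 474/947 = - 2^1 * 3^1*79^1*947^(- 1)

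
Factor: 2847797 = 2847797^1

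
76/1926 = 38/963 = 0.04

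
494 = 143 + 351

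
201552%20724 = 15036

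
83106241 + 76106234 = 159212475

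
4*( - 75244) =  - 300976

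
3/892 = 3/892 = 0.00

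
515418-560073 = -44655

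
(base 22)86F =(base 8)7663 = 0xFB3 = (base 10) 4019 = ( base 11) 3024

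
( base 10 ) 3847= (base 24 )6g7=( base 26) 5HP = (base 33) 3hj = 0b111100000111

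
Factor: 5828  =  2^2*31^1* 47^1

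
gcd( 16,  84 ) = 4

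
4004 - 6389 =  - 2385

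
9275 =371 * 25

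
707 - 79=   628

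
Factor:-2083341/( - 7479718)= 2^( - 1) * 3^1*13^1*53419^1*3739859^(-1) 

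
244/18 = 122/9 = 13.56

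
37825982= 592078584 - 554252602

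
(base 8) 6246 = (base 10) 3238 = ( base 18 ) 9HG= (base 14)1274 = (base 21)774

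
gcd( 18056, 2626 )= 2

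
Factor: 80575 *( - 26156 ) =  - 2107519700 = -2^2*5^2*11^1*13^1*293^1*503^1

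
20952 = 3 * 6984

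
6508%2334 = 1840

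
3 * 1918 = 5754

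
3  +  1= 4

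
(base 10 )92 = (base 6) 232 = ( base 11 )84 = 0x5c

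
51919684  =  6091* 8524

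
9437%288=221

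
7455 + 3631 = 11086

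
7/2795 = 7/2795 = 0.00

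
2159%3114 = 2159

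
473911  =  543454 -69543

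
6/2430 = 1/405 =0.00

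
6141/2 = 3070 +1/2= 3070.50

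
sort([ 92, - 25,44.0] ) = [ - 25, 44.0, 92 ] 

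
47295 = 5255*9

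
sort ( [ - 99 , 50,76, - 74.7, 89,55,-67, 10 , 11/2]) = [  -  99, - 74.7,  -  67 , 11/2,10,50, 55 , 76,89]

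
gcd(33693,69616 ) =1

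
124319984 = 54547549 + 69772435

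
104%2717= 104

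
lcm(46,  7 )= 322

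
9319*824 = 7678856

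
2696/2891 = 2696/2891   =  0.93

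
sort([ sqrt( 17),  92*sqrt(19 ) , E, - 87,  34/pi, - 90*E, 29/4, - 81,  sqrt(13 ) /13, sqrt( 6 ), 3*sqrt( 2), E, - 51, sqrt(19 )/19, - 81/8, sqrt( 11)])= [ - 90*E, - 87,  -  81, - 51, - 81/8 , sqrt ( 19 ) /19,sqrt( 13 )/13, sqrt( 6), E, E,sqrt ( 11),sqrt( 17 ), 3*sqrt( 2), 29/4,34/pi, 92*sqrt ( 19)]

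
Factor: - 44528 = - 2^4 *11^2*  23^1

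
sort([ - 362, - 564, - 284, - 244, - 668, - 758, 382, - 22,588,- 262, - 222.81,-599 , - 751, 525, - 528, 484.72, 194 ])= [-758, - 751, - 668, - 599, - 564, - 528,-362, - 284,-262 , - 244, - 222.81, - 22,194,382,484.72, 525, 588]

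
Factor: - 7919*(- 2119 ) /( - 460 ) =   -  16780361/460 = - 2^( -2 )*5^( - 1) * 13^1 * 23^ ( - 1)*163^1*7919^1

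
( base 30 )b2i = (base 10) 9978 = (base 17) 208G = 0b10011011111010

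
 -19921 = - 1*19921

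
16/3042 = 8/1521= 0.01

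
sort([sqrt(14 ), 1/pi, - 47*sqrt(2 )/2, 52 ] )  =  [-47*sqrt(2)/2,1/pi,sqrt(14), 52 ] 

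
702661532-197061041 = 505600491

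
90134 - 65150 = 24984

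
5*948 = 4740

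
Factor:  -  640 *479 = -306560=-2^7 * 5^1 * 479^1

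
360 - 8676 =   -  8316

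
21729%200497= 21729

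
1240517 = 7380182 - 6139665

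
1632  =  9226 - 7594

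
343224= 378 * 908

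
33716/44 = 766 + 3/11=766.27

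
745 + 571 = 1316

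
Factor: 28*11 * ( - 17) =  - 2^2*7^1*11^1*17^1 = - 5236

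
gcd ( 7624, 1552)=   8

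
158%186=158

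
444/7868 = 111/1967 = 0.06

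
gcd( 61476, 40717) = 1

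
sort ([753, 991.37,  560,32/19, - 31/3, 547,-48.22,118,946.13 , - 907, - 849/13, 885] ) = [ - 907,- 849/13 , -48.22, - 31/3, 32/19 , 118 , 547, 560 , 753,885, 946.13 , 991.37 ] 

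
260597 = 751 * 347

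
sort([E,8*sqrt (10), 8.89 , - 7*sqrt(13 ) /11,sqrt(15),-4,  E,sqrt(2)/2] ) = [ - 4, - 7*sqrt( 13) /11,sqrt(2) /2, E,E,sqrt( 15),  8.89, 8 * sqrt(10) ]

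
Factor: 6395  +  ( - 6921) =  - 2^1*263^1 = - 526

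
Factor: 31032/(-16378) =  - 2^2*3^2*19^(-1)= - 36/19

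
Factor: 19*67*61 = 19^1 * 61^1*67^1 = 77653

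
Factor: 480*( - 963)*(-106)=2^6*3^3*5^1*  53^1*107^1 = 48997440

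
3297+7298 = 10595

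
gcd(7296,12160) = 2432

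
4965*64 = 317760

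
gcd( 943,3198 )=41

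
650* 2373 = 1542450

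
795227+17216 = 812443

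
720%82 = 64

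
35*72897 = 2551395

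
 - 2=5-7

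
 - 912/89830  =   - 1 + 44459/44915 = - 0.01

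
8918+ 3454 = 12372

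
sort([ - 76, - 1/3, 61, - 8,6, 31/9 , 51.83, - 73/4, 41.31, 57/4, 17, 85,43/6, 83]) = [ - 76, - 73/4, - 8,  -  1/3,31/9, 6,43/6, 57/4,  17, 41.31, 51.83, 61,  83,85]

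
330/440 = 3/4 = 0.75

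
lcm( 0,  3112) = 0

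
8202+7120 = 15322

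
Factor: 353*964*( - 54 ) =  - 18375768  =  - 2^3*3^3*241^1* 353^1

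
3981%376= 221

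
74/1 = 74 = 74.00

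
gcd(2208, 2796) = 12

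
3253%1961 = 1292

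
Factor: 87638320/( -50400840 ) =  -2^1*3^( - 1) * 11^1*29^( - 1)*41^1 * 347^1*2069^( - 1 ) = - 312994/180003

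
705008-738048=  -  33040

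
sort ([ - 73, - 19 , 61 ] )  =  [ - 73, - 19 , 61]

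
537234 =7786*69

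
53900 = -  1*(-53900) 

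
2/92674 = 1/46337 = 0.00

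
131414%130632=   782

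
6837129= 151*45279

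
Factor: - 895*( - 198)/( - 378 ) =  -9845/21 = - 3^( - 1) * 5^1*7^( - 1) * 11^1*179^1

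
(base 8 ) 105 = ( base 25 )2J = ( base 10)69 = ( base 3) 2120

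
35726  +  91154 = 126880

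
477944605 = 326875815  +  151068790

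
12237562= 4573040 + 7664522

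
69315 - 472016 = -402701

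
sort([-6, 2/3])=[-6,2/3 ]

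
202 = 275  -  73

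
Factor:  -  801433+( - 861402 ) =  - 1662835 = - 5^1 * 332567^1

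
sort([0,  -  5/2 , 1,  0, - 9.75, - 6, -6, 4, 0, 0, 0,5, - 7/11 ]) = [ - 9.75,  -  6, - 6, -5/2, - 7/11, 0, 0, 0, 0, 0,1, 4,5 ] 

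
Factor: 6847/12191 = 41/73 = 41^1*73^(-1)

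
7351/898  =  7351/898  =  8.19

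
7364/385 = 1052/55 = 19.13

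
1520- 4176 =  - 2656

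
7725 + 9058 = 16783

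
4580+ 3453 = 8033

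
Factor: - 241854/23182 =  - 3^1*67^( - 1)*233^1 = -  699/67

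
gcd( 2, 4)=2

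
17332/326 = 53 + 27/163 = 53.17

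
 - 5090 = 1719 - 6809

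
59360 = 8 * 7420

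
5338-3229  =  2109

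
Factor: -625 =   -  5^4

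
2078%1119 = 959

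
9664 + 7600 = 17264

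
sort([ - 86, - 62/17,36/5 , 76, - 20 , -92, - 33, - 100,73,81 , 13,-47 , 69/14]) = [-100, - 92, - 86, - 47, -33, - 20, - 62/17, 69/14,36/5, 13,73,76,  81 ] 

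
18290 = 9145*2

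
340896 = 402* 848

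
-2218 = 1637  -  3855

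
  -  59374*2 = -118748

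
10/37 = 10/37 =0.27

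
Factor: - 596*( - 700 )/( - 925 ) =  - 2^4*7^1*37^(-1 )*149^1  =  - 16688/37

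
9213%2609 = 1386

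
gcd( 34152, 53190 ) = 6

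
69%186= 69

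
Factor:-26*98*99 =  - 252252 = - 2^2 * 3^2*7^2*11^1*13^1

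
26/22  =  1+2/11 = 1.18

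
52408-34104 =18304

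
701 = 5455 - 4754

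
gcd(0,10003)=10003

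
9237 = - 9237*( - 1 ) 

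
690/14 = 345/7 = 49.29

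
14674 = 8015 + 6659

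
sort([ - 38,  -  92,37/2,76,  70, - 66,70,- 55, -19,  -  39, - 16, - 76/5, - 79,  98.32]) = [ - 92, - 79, - 66, - 55, - 39, - 38, - 19, - 16, - 76/5,37/2,70,70,76,98.32 ]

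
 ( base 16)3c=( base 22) 2g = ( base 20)30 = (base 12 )50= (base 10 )60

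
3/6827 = 3/6827 = 0.00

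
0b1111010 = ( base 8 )172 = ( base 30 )42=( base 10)122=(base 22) 5C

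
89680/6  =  44840/3=14946.67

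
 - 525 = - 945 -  - 420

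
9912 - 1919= 7993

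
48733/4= 12183+1/4 = 12183.25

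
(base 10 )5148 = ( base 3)21001200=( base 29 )63F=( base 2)1010000011100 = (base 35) 473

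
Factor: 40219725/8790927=13406575/2930309   =  5^2*7^1*13^1 * 47^( - 1 )*71^1*83^1 * 62347^( - 1)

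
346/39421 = 346/39421 = 0.01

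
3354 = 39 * 86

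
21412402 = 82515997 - 61103595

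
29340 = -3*( - 9780)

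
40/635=8/127 = 0.06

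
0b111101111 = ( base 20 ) 14F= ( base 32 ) FF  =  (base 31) fu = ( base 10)495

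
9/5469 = 3/1823 = 0.00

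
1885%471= 1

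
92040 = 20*4602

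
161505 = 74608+86897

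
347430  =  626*555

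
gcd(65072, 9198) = 14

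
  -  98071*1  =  - 98071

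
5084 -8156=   -  3072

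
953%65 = 43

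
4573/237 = 19 + 70/237 = 19.30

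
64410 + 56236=120646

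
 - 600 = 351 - 951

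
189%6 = 3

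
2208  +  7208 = 9416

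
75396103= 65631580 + 9764523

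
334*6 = 2004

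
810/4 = 202 + 1/2 = 202.50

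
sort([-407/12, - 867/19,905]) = [ - 867/19 ,  -  407/12, 905 ]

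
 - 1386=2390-3776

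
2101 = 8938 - 6837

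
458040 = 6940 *66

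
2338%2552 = 2338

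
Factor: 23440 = 2^4*5^1*293^1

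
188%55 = 23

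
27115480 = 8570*3164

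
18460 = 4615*4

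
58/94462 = 29/47231  =  0.00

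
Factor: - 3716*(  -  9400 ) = 2^5  *  5^2*47^1 * 929^1  =  34930400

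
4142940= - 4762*( - 870 )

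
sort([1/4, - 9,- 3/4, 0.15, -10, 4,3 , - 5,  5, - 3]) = [ - 10 , - 9, - 5, - 3, - 3/4,  0.15 , 1/4 , 3,4, 5]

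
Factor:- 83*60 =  - 2^2 * 3^1*5^1*83^1 = - 4980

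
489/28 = 17 + 13/28  =  17.46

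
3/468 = 1/156=0.01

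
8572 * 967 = 8289124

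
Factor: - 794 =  - 2^1*397^1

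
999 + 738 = 1737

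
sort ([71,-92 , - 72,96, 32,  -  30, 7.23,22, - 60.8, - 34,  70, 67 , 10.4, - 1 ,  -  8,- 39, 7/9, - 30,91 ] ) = [ - 92, -72,  -  60.8 , - 39, - 34,-30, - 30,- 8,-1,7/9, 7.23, 10.4,22 , 32, 67, 70, 71, 91, 96 ]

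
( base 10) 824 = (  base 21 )1I5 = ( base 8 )1470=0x338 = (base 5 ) 11244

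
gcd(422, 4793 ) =1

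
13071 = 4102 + 8969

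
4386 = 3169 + 1217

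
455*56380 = 25652900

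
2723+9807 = 12530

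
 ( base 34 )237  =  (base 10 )2421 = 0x975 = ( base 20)611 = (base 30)2kl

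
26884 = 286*94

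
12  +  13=25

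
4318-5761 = -1443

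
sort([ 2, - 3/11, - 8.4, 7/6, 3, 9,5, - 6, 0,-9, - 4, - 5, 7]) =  [-9, -8.4, - 6, - 5, - 4, - 3/11,0, 7/6,2, 3,5, 7,9]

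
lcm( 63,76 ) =4788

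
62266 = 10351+51915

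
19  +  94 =113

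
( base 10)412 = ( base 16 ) 19C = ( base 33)cg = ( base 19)12D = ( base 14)216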